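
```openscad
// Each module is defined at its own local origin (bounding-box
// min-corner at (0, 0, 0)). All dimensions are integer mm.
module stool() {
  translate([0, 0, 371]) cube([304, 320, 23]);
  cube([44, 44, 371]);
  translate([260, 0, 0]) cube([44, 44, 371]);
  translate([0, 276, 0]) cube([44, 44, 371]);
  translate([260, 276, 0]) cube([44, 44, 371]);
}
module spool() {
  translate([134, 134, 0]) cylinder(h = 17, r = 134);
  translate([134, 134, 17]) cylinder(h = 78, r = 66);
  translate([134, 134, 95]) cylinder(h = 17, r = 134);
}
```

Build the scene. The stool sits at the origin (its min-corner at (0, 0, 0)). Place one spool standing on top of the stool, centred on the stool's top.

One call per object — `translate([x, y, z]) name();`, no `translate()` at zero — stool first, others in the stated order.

stool();
translate([18, 26, 394]) spool();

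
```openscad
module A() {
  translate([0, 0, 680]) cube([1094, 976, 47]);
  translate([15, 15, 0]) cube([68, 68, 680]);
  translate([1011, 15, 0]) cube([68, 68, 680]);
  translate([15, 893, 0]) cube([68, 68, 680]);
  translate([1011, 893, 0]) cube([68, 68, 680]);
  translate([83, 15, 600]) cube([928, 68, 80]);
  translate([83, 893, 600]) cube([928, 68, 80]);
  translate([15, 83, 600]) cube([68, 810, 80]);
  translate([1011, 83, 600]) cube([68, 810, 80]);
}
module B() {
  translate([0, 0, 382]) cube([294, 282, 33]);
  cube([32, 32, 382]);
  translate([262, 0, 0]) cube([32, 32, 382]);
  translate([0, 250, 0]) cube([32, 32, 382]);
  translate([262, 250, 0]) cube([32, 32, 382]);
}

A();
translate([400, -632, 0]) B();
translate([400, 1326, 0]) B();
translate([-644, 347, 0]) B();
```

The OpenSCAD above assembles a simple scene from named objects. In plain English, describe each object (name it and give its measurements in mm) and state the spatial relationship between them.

A is a rectangular dining table. The top is 1094×976×47 mm with its upper surface at z = 727 mm. It stands on four 68×68 mm square legs, each inset 15 mm from the nearest pair of top edges, running from the floor to the underside of the top. Four apron rails, 68 mm thick and 80 mm tall, run between adjacent legs with their top edges flush with the underside of the top and their outer faces flush with the legs' outer faces.

B is a four-legged stool. The seat is 294×282 mm, 33 mm thick, top at z = 415 mm. It stands on four square legs, each 32×32 mm in cross-section, from z = 0 to the seat underside, each flush with a corner of the seat.

Three stools sit around the table at the −y, +y, −x sides.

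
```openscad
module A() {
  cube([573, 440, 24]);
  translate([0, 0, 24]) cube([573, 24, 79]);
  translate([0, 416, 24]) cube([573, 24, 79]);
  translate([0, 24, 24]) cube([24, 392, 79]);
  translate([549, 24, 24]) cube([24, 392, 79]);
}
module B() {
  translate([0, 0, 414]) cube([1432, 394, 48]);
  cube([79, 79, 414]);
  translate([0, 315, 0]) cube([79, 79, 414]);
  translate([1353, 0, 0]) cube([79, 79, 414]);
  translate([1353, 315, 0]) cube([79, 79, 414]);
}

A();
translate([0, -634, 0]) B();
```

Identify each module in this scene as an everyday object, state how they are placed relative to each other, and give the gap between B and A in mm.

A is an open box. B is a bench. The bench is on the floor beside the open box on its −y side. The gap between the bench and the open box is 240 mm.

The bench's nearest face is 240 mm from the open box's −y face.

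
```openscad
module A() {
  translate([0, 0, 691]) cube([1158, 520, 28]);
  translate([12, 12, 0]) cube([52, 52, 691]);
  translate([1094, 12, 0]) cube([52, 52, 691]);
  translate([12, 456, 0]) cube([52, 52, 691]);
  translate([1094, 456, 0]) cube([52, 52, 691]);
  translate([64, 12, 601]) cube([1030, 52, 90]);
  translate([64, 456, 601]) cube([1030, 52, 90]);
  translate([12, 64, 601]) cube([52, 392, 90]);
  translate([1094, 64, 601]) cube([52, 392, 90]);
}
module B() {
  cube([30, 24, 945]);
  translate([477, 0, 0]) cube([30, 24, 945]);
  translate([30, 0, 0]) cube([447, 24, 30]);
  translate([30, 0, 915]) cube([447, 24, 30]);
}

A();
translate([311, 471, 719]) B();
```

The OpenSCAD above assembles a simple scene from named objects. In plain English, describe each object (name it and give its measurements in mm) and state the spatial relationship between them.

A is a rectangular dining table. The top is 1158×520×28 mm with its upper surface at z = 719 mm. It stands on four 52×52 mm square legs, each inset 12 mm from the nearest pair of top edges, running from the floor to the underside of the top. Four apron rails, 52 mm thick and 90 mm tall, run between adjacent legs with their top edges flush with the underside of the top and their outer faces flush with the legs' outer faces.

B is a picture frame with a 447×885 mm rectangular opening (x by z) and a uniform 30 mm border on every side. Frame depth is 24 mm along y. It is built from two vertical stiles running the full outside height and two horizontal rails spanning the gap between the stiles.

The picture frame is on top of the table.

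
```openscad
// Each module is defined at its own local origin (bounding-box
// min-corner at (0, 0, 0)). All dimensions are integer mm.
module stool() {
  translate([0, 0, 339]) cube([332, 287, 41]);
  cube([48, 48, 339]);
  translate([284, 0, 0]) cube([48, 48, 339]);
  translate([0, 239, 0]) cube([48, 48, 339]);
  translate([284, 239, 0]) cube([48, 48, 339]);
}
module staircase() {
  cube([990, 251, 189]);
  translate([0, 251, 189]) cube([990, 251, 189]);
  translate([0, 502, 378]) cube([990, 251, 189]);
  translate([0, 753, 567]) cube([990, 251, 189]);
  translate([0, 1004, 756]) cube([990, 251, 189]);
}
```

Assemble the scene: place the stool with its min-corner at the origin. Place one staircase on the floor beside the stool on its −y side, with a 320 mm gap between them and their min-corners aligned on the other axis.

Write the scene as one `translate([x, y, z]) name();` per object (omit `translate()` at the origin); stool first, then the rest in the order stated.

stool();
translate([0, -1575, 0]) staircase();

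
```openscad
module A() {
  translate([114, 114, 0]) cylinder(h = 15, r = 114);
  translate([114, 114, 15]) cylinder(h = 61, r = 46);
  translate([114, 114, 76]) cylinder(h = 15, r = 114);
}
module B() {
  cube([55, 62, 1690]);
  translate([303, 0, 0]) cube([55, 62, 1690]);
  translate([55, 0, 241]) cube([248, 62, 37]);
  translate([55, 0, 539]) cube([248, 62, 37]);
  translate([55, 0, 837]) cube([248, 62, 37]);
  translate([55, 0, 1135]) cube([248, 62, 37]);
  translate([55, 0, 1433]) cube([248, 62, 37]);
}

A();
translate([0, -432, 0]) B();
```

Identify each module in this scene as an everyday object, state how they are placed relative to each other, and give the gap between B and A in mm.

The ladder's nearest face is 370 mm from the spool's −y face.

A is a spool. B is a ladder. The ladder is on the floor beside the spool on its −y side. The gap between the ladder and the spool is 370 mm.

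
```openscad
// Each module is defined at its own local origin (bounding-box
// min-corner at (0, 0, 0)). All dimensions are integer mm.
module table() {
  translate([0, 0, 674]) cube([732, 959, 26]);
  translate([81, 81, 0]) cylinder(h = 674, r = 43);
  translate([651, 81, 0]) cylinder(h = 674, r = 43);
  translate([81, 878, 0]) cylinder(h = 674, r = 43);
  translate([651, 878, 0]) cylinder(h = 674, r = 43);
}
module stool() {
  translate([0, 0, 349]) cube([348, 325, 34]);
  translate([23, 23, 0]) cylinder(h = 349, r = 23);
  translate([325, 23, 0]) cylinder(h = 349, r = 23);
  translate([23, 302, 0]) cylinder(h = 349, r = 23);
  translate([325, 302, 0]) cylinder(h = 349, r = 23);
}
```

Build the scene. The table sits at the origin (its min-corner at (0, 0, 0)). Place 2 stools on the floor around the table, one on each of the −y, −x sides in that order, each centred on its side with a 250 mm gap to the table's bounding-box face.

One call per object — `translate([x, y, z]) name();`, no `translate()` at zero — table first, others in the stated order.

table();
translate([192, -575, 0]) stool();
translate([-598, 317, 0]) stool();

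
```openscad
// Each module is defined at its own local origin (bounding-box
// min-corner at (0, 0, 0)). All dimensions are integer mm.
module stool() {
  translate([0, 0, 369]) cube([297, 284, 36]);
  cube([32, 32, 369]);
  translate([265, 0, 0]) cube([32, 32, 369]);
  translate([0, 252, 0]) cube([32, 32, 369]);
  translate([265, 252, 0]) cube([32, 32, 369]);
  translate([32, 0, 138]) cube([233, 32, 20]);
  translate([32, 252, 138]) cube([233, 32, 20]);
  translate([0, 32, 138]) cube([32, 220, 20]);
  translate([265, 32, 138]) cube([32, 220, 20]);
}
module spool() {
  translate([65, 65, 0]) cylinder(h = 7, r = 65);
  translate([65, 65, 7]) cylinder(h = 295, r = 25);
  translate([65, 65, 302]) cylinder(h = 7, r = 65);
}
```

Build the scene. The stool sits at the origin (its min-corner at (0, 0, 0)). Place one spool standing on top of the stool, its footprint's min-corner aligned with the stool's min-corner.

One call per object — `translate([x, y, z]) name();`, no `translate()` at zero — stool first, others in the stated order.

stool();
translate([0, 0, 405]) spool();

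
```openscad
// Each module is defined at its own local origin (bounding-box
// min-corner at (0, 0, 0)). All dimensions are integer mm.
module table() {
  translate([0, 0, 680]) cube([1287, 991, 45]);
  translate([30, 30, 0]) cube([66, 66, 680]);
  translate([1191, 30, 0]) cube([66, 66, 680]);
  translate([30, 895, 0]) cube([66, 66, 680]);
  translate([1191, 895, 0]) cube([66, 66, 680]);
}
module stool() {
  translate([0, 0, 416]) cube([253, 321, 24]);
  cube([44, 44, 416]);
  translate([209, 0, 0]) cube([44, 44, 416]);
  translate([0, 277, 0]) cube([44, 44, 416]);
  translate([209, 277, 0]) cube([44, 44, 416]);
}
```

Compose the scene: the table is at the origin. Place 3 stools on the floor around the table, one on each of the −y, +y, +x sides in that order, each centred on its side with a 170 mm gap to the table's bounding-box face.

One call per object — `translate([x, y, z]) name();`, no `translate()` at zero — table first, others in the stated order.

table();
translate([517, -491, 0]) stool();
translate([517, 1161, 0]) stool();
translate([1457, 335, 0]) stool();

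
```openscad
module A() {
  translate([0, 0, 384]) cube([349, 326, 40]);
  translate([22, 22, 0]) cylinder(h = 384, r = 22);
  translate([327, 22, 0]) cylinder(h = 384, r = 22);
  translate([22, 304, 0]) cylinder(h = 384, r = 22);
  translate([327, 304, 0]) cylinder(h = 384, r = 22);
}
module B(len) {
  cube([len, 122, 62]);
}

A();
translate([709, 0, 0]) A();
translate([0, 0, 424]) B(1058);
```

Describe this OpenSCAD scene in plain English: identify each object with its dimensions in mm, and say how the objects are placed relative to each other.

A is a four-legged stool. The seat is 349×326 mm, 40 mm thick, top at z = 424 mm. It stands on four round legs, each 44 mm in diameter, from z = 0 to the seat underside, each leg's axis is inset half a diameter from the nearest pair of seat edges (so the leg's bounding box is flush with the corner).

B is a rectangular beam 1058 mm long (x), 122 mm deep (y), 62 mm thick (z).

The beam spans the tops of two stools placed 360 mm apart, resting at z = 424 mm.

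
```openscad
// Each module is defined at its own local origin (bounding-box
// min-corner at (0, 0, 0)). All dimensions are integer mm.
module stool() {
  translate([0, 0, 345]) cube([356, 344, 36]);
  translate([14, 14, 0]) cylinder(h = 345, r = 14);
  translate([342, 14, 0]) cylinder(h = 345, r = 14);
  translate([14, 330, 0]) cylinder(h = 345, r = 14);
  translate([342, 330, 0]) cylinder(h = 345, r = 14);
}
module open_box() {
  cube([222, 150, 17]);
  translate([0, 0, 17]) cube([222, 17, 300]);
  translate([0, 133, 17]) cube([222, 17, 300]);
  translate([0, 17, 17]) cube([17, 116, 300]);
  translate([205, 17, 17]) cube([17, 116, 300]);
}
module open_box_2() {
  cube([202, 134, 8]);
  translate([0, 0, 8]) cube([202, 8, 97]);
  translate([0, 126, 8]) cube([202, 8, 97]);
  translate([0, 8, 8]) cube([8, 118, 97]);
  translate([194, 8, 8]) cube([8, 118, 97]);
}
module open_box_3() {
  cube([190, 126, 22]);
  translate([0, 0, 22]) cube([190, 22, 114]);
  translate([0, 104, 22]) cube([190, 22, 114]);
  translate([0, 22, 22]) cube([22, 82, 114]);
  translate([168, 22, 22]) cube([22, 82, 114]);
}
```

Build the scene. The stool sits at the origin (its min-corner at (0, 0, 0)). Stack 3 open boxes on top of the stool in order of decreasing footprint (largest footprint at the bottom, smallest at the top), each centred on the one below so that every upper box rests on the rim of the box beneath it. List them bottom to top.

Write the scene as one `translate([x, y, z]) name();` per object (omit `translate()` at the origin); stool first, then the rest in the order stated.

stool();
translate([67, 97, 381]) open_box();
translate([77, 105, 698]) open_box_2();
translate([83, 109, 803]) open_box_3();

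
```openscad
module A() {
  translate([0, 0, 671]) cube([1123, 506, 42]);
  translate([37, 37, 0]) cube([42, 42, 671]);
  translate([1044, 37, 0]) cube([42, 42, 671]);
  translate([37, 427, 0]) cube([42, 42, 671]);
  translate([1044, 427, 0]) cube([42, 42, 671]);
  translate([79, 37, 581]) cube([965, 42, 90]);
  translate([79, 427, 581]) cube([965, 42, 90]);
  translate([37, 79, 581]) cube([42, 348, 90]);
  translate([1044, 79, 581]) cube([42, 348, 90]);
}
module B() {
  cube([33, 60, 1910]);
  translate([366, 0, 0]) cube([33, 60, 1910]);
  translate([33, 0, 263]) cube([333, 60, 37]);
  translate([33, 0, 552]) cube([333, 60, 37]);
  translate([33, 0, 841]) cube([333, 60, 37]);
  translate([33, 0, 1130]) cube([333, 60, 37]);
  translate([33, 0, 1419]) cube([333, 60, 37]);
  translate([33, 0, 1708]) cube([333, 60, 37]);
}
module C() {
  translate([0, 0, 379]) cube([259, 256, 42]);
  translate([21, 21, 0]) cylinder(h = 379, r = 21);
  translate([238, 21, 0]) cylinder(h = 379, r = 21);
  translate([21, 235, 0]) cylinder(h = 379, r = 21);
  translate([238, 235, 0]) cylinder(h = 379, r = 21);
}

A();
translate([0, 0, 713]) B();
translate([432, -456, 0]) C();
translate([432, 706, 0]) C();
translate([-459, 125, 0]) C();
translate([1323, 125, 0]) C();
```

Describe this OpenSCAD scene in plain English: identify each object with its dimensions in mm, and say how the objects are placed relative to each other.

A is a table with a 1123×506 mm rectangular top, 42 mm thick, top surface at z = 713 mm, supported by four 42×42 mm square legs, each inset 37 mm from the nearest pair of top edges, running from the floor. Four apron rails, 42 mm thick and 90 mm tall, run between adjacent legs with their top edges flush with the underside of the top and their outer faces flush with the legs' outer faces.

B is a straight ladder. Two 33×60 mm vertical rails, 1910 mm tall, stand 399 mm apart (outside-to-outside) with their front faces coplanar on the −y side. 6 rungs, each 60 mm deep and 37 mm tall, span between the inner faces of the rails, front faces flush with the rails. The lowest rung's underside is at z = 263 mm and rungs are spaced 289 mm apart (underside to underside).

C is a simple wooden stool: a rectangular seat 259 mm (x) by 256 mm (y), 42 mm thick, top face at z = 421 mm, on four round legs, each 42 mm in diameter. The legs rest on z = 0, each leg's axis is inset half a diameter from the nearest pair of seat edges (so the leg's bounding box is flush with the corner).

The ladder is on top of the table. Four stools sit around the table at the −y, +y, −x, +x sides.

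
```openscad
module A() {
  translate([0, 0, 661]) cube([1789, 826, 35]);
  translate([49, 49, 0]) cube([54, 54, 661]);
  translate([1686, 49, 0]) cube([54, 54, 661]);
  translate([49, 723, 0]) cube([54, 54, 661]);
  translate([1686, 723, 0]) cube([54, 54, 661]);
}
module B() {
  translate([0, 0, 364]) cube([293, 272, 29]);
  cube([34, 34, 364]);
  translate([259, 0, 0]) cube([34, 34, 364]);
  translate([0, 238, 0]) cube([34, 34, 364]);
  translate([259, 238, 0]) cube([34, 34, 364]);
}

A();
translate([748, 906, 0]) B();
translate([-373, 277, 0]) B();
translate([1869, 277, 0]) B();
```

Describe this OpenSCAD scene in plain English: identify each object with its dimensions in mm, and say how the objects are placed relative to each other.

A is a rectangular dining table. The top is 1789×826×35 mm with its upper surface at z = 696 mm. It stands on four 54×54 mm square legs, each inset 49 mm from the nearest pair of top edges, running from the floor to the underside of the top.

B is a four-legged stool. The seat is 293×272 mm, 29 mm thick, top at z = 393 mm. It stands on four square legs, each 34×34 mm in cross-section, from z = 0 to the seat underside, each flush with a corner of the seat.

Three stools sit around the table at the +y, −x, +x sides.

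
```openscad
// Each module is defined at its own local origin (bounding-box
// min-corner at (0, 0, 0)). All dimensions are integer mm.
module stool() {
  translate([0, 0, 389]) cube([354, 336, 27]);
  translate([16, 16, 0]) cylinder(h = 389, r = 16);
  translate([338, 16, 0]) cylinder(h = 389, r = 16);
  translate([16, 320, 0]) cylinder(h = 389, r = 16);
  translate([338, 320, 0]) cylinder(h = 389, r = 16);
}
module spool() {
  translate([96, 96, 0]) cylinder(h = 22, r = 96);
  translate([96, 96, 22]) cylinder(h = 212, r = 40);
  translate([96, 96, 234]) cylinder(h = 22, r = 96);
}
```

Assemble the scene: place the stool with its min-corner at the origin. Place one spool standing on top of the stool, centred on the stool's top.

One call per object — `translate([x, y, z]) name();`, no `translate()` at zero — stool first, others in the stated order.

stool();
translate([81, 72, 416]) spool();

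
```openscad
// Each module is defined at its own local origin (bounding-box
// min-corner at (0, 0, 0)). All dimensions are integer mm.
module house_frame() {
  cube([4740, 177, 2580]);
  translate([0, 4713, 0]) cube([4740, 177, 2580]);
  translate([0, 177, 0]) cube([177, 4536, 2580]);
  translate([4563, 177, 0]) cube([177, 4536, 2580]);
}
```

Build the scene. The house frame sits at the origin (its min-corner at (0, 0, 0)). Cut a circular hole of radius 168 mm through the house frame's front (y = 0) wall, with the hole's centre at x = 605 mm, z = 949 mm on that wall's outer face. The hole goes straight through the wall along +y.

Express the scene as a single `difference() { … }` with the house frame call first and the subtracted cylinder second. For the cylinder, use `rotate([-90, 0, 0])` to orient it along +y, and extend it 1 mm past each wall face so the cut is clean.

difference() {
  house_frame();
  translate([605, -1, 949]) rotate([-90, 0, 0]) cylinder(h = 179, r = 168);
}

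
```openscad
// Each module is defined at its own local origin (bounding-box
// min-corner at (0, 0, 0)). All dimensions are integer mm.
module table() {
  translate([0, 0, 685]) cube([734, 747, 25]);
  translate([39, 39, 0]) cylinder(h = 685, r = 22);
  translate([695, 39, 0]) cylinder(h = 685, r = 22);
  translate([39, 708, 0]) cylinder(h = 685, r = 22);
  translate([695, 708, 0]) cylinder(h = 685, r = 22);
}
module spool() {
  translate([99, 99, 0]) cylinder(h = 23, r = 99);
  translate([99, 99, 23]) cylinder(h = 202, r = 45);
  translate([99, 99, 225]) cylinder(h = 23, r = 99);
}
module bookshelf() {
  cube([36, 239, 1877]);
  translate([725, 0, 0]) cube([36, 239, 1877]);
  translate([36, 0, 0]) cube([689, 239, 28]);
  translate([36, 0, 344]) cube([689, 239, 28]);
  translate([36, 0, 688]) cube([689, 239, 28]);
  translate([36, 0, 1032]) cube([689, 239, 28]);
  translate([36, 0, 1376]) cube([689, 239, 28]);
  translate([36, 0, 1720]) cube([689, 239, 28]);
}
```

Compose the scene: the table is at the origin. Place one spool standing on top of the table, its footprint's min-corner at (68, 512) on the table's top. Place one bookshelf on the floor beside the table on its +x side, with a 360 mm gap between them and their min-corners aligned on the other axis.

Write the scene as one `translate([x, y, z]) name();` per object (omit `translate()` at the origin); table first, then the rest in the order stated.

table();
translate([68, 512, 710]) spool();
translate([1094, 0, 0]) bookshelf();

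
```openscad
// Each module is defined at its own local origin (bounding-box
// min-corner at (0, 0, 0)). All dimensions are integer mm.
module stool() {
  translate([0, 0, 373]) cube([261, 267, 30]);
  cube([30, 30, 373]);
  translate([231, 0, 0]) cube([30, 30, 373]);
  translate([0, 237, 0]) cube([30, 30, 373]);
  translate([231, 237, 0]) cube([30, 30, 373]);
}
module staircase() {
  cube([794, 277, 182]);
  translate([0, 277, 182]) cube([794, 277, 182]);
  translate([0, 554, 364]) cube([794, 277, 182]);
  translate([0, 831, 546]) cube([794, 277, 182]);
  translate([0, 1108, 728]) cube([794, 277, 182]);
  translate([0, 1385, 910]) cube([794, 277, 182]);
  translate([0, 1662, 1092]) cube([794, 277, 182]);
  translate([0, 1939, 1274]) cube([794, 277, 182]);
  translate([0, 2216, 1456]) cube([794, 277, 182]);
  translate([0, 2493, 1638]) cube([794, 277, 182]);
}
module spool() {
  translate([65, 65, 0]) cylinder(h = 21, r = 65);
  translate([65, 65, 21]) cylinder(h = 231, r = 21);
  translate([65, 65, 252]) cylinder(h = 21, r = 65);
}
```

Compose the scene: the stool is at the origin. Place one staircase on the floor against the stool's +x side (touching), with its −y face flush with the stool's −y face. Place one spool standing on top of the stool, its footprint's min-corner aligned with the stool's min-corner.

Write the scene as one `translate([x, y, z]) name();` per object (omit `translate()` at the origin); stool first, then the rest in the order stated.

stool();
translate([261, 0, 0]) staircase();
translate([0, 0, 403]) spool();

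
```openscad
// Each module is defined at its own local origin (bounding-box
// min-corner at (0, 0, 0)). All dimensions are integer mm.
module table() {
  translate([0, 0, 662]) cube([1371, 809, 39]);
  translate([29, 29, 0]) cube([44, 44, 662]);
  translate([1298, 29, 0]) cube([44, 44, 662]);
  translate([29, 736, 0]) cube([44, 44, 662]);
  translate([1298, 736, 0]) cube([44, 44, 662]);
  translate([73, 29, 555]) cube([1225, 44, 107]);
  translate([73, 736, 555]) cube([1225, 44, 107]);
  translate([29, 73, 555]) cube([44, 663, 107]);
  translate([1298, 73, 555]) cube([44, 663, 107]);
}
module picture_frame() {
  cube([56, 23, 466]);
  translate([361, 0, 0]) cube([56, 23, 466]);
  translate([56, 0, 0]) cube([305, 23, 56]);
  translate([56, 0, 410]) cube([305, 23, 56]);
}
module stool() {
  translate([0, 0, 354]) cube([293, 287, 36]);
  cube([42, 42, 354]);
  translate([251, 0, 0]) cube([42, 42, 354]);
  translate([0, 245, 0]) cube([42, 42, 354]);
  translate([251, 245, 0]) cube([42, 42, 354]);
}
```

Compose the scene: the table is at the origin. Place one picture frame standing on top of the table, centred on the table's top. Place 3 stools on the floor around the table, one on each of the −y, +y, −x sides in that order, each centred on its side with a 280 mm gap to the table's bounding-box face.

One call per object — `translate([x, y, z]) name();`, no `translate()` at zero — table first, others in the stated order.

table();
translate([477, 393, 701]) picture_frame();
translate([539, -567, 0]) stool();
translate([539, 1089, 0]) stool();
translate([-573, 261, 0]) stool();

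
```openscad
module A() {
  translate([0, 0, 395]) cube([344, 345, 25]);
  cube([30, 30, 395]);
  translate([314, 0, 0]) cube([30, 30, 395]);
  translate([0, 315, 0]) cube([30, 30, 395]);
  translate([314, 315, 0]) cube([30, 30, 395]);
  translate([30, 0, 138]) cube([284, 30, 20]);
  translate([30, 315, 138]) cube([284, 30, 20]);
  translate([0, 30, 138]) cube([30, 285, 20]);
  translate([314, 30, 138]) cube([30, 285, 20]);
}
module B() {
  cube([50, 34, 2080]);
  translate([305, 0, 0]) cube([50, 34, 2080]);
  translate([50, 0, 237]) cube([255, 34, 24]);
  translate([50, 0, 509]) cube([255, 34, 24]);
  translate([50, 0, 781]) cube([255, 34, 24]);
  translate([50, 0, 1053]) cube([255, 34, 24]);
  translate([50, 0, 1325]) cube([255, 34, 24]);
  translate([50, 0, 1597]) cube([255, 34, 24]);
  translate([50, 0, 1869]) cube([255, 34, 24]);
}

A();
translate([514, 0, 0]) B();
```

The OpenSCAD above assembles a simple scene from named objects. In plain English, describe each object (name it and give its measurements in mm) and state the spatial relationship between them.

A is a simple wooden stool: a rectangular seat 344 mm (x) by 345 mm (y), 25 mm thick, top face at z = 420 mm, on four square legs, each 30×30 mm in cross-section. The legs rest on z = 0, each flush with a corner of the seat. Four stretchers, 30 mm wide and 20 mm tall, connect adjacent legs with their undersides at z = 138 mm, each running between the inner faces of the legs it joins and aligned with the legs' outer faces on the other axis.

B is a straight ladder. Two 50×34 mm vertical rails, 2080 mm tall, stand 355 mm apart (outside-to-outside) with their front faces coplanar on the −y side. 7 rungs, each 34 mm deep and 24 mm tall, span between the inner faces of the rails, front faces flush with the rails. The lowest rung's underside is at z = 237 mm and rungs are spaced 272 mm apart (underside to underside).

The ladder is on the floor beside the stool on its +x side.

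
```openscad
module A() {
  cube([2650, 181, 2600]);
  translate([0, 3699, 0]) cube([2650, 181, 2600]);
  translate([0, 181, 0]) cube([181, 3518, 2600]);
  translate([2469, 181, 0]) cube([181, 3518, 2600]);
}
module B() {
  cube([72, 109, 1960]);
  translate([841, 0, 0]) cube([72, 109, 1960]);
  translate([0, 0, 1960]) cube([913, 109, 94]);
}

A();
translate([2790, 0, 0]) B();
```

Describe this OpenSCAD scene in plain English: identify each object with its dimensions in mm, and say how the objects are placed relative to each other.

A is a box-shaped house frame (walls only): outside footprint 2650×3880 mm, wall height 2600 mm, wall thickness 181 mm. The two y-facing walls run the full x-width; the two x-facing walls fit between the inner faces of the y-facing walls.

B is a door frame. The clear opening is 769 mm wide and 1960 mm high. Two 72 mm wide jambs, 109 mm deep, stand either side of the opening from the floor to the top of the opening. A 94 mm thick head sits across the top of both jambs, spanning the full outside width of the frame.

The door frame is on the floor beside the house frame on its +x side.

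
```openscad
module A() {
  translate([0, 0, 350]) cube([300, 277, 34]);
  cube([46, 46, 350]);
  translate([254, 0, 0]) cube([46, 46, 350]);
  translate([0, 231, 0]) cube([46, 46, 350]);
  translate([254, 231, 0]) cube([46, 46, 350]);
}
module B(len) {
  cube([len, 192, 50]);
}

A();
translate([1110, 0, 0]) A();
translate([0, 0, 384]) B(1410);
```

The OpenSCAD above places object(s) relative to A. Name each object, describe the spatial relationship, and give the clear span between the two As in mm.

Second stool starts at x = 1110; first ends at x = 300; clear span = 1110 − 300 = 810 mm.

A is a stool. B is a beam. A beam spans the tops of two stools. The clear span between the two stools is 810 mm.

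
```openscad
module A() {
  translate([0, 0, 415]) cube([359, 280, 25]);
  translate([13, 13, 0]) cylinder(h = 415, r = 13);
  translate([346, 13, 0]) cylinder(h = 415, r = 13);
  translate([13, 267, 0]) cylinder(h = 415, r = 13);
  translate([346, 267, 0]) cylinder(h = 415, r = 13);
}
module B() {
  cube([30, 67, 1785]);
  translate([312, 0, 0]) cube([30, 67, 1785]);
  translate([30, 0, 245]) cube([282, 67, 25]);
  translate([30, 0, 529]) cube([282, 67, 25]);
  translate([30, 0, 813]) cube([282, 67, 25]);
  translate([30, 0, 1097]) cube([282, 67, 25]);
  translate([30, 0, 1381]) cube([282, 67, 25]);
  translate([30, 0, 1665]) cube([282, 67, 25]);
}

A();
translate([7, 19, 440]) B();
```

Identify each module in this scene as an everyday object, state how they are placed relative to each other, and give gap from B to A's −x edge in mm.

A is a stool. B is a ladder. The ladder is on top of the stool. The gap from the ladder to the stool's −x edge is 7 mm.

The ladder's min-x is at 7; the stool's min-x is 0; gap = 7 mm.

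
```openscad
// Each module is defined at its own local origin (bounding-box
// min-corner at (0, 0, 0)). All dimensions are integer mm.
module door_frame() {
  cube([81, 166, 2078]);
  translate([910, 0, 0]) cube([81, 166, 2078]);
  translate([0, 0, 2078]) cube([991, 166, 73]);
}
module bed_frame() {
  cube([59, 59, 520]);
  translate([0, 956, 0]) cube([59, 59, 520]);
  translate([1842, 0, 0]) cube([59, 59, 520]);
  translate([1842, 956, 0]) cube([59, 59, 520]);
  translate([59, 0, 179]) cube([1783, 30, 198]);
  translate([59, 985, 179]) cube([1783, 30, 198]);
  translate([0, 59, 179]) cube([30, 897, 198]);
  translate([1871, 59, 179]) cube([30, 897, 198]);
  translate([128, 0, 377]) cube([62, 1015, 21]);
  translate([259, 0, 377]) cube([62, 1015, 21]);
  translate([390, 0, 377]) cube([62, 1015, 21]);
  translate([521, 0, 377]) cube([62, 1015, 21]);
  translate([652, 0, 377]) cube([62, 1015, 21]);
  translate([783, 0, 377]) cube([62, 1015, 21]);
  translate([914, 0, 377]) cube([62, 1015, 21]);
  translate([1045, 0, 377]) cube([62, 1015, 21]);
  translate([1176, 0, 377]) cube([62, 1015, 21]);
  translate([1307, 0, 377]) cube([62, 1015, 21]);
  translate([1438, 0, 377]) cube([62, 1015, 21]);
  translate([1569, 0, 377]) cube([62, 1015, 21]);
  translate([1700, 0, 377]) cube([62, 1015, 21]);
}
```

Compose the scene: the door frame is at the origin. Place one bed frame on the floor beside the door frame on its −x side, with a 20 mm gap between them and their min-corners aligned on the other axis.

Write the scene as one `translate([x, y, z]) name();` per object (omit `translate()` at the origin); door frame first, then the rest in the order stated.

door_frame();
translate([-1921, 0, 0]) bed_frame();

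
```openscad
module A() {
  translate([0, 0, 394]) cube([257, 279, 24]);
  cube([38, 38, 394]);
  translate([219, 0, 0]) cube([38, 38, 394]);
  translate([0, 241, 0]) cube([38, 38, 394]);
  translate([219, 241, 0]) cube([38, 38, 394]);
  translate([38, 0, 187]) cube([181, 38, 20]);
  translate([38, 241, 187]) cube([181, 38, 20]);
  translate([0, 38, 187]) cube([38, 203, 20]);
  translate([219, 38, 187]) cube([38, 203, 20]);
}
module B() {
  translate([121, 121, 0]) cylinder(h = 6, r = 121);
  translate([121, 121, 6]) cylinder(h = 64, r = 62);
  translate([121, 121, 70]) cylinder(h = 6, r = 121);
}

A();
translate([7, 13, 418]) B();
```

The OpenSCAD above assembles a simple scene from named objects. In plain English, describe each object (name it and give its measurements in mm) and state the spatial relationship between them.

A is a four-legged stool. The seat is 257×279 mm, 24 mm thick, top at z = 418 mm. It stands on four square legs, each 38×38 mm in cross-section, from z = 0 to the seat underside, each flush with a corner of the seat. Four stretchers, 38 mm wide and 20 mm tall, connect adjacent legs with their undersides at z = 187 mm, each running between the inner faces of the legs it joins and aligned with the legs' outer faces on the other axis.

B is a spool: two coaxial disc flanges of radius 121 mm and thickness 6 mm, joined by a core cylinder of radius 62 mm and height 64 mm. The lower flange rests on z = 0 and the three cylinders share a vertical axis.

The spool is on top of the stool.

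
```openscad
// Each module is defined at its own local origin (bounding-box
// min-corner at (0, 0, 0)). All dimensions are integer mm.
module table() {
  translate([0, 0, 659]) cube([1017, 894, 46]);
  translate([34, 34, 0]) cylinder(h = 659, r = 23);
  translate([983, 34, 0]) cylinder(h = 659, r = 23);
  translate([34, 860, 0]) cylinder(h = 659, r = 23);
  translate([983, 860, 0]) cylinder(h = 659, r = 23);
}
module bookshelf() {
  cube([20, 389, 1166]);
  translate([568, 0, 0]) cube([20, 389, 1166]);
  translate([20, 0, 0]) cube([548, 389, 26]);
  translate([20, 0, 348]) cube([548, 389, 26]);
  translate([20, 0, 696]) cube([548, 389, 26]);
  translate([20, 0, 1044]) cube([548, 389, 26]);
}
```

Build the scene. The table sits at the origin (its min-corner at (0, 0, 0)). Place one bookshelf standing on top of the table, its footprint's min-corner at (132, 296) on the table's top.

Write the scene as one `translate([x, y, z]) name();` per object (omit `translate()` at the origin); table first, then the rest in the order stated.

table();
translate([132, 296, 705]) bookshelf();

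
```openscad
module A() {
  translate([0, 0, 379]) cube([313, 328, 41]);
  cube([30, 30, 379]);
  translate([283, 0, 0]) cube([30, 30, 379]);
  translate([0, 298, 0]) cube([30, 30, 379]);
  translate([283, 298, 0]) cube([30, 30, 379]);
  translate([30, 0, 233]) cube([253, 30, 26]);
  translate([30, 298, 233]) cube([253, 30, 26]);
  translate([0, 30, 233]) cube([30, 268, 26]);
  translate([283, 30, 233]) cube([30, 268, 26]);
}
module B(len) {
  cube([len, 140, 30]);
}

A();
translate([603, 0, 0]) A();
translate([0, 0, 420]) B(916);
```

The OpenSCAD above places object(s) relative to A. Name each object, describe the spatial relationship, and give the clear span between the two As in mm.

A is a stool. B is a beam. A beam spans the tops of two stools. The clear span between the two stools is 290 mm.

Second stool starts at x = 603; first ends at x = 313; clear span = 603 − 313 = 290 mm.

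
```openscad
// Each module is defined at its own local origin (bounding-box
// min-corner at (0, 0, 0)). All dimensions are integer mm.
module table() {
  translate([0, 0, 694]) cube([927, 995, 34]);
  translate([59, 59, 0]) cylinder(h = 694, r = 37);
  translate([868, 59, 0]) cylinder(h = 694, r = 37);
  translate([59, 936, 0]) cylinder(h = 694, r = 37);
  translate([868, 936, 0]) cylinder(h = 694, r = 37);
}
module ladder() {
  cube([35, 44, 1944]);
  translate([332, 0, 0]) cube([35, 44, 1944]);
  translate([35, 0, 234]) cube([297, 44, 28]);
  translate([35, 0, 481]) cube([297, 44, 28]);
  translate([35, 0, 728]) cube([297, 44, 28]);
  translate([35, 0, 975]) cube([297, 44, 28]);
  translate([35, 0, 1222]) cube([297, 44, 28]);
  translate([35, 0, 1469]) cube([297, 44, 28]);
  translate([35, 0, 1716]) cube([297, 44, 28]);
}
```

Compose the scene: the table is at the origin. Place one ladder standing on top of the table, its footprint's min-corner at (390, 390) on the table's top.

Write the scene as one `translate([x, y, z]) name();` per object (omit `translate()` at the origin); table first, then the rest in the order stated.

table();
translate([390, 390, 728]) ladder();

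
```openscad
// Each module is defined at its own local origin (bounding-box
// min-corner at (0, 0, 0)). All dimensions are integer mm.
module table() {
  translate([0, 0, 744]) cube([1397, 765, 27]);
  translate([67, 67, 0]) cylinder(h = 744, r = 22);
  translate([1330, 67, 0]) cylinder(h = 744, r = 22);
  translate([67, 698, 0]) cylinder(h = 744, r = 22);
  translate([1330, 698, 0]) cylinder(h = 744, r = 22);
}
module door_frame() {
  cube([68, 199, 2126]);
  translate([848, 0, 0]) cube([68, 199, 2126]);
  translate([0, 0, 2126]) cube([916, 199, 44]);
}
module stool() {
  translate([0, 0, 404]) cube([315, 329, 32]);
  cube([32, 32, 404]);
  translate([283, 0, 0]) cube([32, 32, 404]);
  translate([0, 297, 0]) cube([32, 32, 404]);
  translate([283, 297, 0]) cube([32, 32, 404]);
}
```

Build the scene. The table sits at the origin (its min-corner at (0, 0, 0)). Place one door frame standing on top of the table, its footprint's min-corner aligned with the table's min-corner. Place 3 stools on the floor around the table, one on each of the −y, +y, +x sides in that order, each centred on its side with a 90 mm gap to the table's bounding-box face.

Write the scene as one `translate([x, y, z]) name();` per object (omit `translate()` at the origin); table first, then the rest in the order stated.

table();
translate([0, 0, 771]) door_frame();
translate([541, -419, 0]) stool();
translate([541, 855, 0]) stool();
translate([1487, 218, 0]) stool();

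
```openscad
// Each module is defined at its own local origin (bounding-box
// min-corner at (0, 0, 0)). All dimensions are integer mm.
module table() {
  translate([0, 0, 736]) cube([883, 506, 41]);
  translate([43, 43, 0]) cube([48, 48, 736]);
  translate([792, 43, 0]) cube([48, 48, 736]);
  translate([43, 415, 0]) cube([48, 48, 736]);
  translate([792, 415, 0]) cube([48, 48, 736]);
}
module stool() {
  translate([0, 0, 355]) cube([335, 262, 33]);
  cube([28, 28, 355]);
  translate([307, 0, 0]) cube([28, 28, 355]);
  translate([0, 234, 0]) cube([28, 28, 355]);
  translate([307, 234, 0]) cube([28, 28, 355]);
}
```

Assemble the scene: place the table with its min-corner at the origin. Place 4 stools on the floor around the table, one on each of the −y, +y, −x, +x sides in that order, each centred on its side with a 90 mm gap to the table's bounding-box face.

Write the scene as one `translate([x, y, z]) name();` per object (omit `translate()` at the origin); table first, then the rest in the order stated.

table();
translate([274, -352, 0]) stool();
translate([274, 596, 0]) stool();
translate([-425, 122, 0]) stool();
translate([973, 122, 0]) stool();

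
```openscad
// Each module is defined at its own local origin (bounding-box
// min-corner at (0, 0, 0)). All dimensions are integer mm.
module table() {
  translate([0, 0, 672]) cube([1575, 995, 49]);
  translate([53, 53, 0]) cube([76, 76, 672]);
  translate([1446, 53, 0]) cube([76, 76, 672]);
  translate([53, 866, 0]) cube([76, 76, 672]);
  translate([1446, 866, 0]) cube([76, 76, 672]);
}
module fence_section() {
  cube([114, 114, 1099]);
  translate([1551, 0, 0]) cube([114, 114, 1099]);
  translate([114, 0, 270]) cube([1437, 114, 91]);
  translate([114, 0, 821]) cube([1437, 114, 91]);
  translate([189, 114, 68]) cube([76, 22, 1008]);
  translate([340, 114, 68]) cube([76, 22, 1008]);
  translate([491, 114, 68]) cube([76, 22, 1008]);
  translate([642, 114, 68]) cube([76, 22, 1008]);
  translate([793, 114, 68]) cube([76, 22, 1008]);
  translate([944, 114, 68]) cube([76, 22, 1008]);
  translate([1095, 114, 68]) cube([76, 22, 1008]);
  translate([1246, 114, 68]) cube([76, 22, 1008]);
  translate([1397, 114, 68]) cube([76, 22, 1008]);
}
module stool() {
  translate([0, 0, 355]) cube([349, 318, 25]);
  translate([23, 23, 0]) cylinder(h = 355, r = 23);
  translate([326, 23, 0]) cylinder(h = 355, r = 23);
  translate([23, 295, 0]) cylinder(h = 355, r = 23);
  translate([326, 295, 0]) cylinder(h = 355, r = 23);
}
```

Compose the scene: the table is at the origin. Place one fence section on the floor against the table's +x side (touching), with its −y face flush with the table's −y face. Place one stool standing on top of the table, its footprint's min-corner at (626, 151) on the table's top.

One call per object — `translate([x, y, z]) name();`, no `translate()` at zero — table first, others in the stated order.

table();
translate([1575, 0, 0]) fence_section();
translate([626, 151, 721]) stool();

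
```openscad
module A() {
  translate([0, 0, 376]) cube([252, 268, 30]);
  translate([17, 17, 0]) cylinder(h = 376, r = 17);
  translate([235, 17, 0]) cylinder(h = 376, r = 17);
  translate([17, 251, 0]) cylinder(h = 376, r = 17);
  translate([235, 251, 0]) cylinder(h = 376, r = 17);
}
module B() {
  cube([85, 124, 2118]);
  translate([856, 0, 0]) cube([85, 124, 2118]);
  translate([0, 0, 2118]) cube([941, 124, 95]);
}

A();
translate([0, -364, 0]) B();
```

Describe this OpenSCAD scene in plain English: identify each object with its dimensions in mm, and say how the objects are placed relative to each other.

A is a four-legged stool. The seat is 252×268 mm, 30 mm thick, top at z = 406 mm. It stands on four round legs, each 34 mm in diameter, from z = 0 to the seat underside, each leg's axis is inset half a diameter from the nearest pair of seat edges (so the leg's bounding box is flush with the corner).

B is a rectangular door frame: two vertical jambs of 85×124 mm section, 2118 mm tall, with a clear opening 771 mm wide between their inner faces. A header 95 mm tall and 124 mm deep lies on top of the jambs and spans the full outside width.

The door frame is on the floor beside the stool on its −y side.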